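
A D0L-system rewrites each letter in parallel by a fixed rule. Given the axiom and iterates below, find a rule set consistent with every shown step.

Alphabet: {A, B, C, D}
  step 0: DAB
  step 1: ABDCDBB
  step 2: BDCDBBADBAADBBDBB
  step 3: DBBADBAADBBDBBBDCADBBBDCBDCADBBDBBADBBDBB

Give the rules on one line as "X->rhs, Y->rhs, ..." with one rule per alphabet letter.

  step 2 ⇒ step 3: BDCDBBADBAADBBDBB ⇒ DBB·A·DBA·A·DBB·DBB·BDC·A·DBB·BDC·BDC·A·DBB·DBB·A·DBB·DBB
    A ↦ BDC
    B ↦ DBB
    C ↦ DBA
    D ↦ A

A->BDC, B->DBB, C->DBA, D->A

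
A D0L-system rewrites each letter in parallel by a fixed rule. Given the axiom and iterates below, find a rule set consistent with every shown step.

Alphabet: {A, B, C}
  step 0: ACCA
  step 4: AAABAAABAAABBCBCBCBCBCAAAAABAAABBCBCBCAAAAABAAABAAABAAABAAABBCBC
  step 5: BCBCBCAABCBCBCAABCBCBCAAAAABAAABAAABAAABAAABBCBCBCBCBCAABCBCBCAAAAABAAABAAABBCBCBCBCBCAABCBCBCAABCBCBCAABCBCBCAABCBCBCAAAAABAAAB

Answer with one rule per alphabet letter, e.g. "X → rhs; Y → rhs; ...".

  step 4 ⇒ step 5: AAABAAABAAABBCBCBCBCBCAAAAABAAABBCBCBCAAAAABAAABAAABAAABAAABBCBC ⇒ BC·BC·BC·AA·BC·BC·BC·AA·BC·BC·BC·AA·AA·AB·AA·AB·AA·AB·AA·AB·AA·AB·BC·BC·BC·BC·BC·AA·BC·BC·BC·AA·AA·AB·AA·AB·AA·AB·BC·BC·BC·BC·BC·AA·BC·BC·BC·AA·BC·BC·BC·AA·BC·BC·BC·AA·BC·BC·BC·AA·AA·AB·AA·AB
    A ↦ BC
    B ↦ AA
    C ↦ AB

A->BC, B->AA, C->AB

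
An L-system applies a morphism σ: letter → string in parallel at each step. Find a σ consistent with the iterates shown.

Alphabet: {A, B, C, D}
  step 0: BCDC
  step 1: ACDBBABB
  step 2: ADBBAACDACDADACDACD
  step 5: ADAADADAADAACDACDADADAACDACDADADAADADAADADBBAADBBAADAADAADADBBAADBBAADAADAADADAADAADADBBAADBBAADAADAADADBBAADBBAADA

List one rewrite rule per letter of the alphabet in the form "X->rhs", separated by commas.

A->AD, B->ACD, C->BB, D->A

  step 1 ⇒ step 2: ACDBBABB ⇒ AD·BB·A·ACD·ACD·AD·ACD·ACD
    A ↦ AD
    B ↦ ACD
    C ↦ BB
    D ↦ A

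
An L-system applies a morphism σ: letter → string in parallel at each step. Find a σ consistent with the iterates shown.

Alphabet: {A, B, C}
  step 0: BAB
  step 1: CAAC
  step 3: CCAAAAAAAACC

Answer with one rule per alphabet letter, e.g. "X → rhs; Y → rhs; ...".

A->AA, B->C, C->BB

  step 0 ⇒ step 1: BAB ⇒ C·AA·C
    A ↦ AA
    B ↦ C
    C ↦ BB  (constrained at step 1)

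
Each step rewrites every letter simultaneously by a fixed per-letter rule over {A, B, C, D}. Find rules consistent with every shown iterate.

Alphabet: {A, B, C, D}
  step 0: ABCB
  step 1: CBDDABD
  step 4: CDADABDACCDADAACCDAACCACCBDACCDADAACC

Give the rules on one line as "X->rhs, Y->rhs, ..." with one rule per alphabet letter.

A->C, B->BD, C->DA, D->AC

  step 0 ⇒ step 1: ABCB ⇒ C·BD·DA·BD
    A ↦ C
    B ↦ BD
    C ↦ DA
    D ↦ AC  (constrained at step 1)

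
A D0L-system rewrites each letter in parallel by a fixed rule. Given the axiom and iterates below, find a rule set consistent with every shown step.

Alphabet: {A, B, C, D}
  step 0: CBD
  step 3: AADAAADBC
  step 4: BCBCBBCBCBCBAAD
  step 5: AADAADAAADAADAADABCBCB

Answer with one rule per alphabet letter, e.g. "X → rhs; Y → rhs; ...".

  step 4 ⇒ step 5: BCBCBBCBCBCBAAD ⇒ A·AD·A·AD·A·A·AD·A·AD·A·AD·A·BC·BC·B
    A ↦ BC
    B ↦ A
    C ↦ AD
    D ↦ B

A->BC, B->A, C->AD, D->B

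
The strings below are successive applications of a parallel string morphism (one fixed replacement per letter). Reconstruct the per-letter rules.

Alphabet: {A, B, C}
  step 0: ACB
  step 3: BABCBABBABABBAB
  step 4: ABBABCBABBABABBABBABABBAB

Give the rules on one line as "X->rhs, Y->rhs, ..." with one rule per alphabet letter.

A->B, B->AB, C->CB

  step 3 ⇒ step 4: BABCBABBABABBAB ⇒ AB·B·AB·CB·AB·B·AB·AB·B·AB·B·AB·AB·B·AB
    A ↦ B
    B ↦ AB
    C ↦ CB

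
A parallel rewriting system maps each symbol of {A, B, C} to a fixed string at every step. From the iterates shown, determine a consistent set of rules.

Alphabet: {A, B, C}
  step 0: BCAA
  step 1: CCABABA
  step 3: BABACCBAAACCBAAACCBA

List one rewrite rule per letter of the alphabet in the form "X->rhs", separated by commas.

A->BA, B->CC, C->A

  step 0 ⇒ step 1: BCAA ⇒ CC·A·BA·BA
    A ↦ BA
    B ↦ CC
    C ↦ A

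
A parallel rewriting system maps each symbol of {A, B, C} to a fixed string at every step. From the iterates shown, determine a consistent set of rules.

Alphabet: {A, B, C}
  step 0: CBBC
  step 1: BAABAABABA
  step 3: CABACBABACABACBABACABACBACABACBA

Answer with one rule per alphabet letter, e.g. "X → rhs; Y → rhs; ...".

  step 0 ⇒ step 1: CBBC ⇒ BA·ABA·ABA·BA
    B ↦ ABA
    C ↦ BA
    A ↦ C  (constrained at step 1)

A->C, B->ABA, C->BA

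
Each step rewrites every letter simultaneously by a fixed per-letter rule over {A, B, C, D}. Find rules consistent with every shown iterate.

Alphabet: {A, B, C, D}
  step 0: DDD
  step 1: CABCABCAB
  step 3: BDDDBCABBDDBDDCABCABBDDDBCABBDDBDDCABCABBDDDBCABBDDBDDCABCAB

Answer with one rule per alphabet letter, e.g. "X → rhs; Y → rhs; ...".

  step 0 ⇒ step 1: DDD ⇒ CAB·CAB·CAB
    D ↦ CAB
    A ↦ DB  (constrained at step 1)
    B ↦ BDD  (constrained at step 1)
    C ↦ BA  (constrained at step 1)

A->DB, B->BDD, C->BA, D->CAB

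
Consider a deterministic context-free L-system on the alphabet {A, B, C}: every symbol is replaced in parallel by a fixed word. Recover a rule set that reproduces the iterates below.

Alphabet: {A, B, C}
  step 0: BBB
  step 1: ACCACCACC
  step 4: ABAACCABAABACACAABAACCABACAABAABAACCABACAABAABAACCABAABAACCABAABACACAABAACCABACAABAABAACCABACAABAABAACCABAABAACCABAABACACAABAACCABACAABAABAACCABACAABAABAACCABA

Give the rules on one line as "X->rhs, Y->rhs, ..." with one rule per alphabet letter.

  step 0 ⇒ step 1: BBB ⇒ ACC·ACC·ACC
    B ↦ ACC
    A ↦ ABA  (constrained at step 1)
    C ↦ CA  (constrained at step 1)

A->ABA, B->ACC, C->CA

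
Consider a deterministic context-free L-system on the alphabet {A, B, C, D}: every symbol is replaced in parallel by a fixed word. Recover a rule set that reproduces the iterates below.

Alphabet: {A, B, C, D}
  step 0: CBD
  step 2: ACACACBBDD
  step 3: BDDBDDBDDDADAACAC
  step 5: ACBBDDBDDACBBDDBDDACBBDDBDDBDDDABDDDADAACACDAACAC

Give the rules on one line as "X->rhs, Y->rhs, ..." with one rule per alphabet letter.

A->B, B->DA, C->DD, D->AC

  step 2 ⇒ step 3: ACACACBBDD ⇒ B·DD·B·DD·B·DD·DA·DA·AC·AC
    A ↦ B
    B ↦ DA
    C ↦ DD
    D ↦ AC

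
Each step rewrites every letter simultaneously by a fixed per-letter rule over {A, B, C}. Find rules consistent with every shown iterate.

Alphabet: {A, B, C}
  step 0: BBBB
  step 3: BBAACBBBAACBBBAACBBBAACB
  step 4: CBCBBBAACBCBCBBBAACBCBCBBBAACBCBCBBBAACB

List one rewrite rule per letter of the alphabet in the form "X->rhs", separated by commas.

  step 3 ⇒ step 4: BBAACBBBAACBBBAACBBBAACB ⇒ CB·CB·B·B·AA·CB·CB·CB·B·B·AA·CB·CB·CB·B·B·AA·CB·CB·CB·B·B·AA·CB
    A ↦ B
    B ↦ CB
    C ↦ AA

A->B, B->CB, C->AA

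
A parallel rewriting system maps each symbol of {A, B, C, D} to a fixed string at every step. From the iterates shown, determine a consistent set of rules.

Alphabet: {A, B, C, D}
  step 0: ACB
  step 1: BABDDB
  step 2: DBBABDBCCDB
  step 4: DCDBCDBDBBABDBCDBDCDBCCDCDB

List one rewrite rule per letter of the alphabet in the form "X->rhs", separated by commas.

A->BAB, B->DB, C->D, D->C

  step 1 ⇒ step 2: BABDDB ⇒ DB·BAB·DB·C·C·DB
    A ↦ BAB
    B ↦ DB
    D ↦ C
  step 0 ⇒ step 1: ACB ⇒ BAB·D·DB
    C ↦ D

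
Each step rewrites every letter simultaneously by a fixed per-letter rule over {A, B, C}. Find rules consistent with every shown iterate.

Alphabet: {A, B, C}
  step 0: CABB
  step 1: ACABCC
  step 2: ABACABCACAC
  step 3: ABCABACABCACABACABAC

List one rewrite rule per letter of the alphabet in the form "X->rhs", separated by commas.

A->AB, B->C, C->AC

  step 2 ⇒ step 3: ABACABCACAC ⇒ AB·C·AB·AC·AB·C·AC·AB·AC·AB·AC
    A ↦ AB
    B ↦ C
    C ↦ AC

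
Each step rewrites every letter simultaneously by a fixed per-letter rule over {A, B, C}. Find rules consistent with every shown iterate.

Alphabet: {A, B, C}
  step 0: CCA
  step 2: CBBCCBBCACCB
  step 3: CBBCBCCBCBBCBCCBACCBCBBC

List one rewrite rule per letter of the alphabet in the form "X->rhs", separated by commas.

A->AC, B->BC, C->CB

  step 2 ⇒ step 3: CBBCCBBCACCB ⇒ CB·BC·BC·CB·CB·BC·BC·CB·AC·CB·CB·BC
    A ↦ AC
    B ↦ BC
    C ↦ CB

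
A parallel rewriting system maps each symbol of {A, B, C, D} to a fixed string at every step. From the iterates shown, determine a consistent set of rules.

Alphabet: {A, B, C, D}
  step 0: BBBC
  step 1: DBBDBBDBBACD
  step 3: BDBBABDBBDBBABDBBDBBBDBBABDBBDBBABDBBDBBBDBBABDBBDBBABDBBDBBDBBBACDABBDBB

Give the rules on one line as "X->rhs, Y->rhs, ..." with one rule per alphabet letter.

A->B, B->DBB, C->ACD, D->AB

  step 0 ⇒ step 1: BBBC ⇒ DBB·DBB·DBB·ACD
    B ↦ DBB
    C ↦ ACD
    A ↦ B  (constrained at step 1)
    D ↦ AB  (constrained at step 1)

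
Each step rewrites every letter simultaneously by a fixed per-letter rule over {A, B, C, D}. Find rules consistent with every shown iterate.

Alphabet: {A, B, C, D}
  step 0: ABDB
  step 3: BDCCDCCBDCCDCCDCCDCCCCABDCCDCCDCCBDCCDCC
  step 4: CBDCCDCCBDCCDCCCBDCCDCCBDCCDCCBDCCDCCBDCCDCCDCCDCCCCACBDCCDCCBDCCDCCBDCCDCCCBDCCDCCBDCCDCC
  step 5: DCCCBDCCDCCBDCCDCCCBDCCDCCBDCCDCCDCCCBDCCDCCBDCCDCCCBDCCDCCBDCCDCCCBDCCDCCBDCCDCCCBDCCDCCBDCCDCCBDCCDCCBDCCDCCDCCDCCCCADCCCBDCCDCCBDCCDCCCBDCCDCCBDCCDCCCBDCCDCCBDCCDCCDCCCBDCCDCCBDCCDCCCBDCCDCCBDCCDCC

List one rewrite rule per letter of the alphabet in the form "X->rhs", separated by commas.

A->CCA, B->C, C->DCC, D->B

  step 4 ⇒ step 5: CBDCCDCCBDCCDCCCBDCCDCCBDCCDCCBDCCDCCBDCCDCCDCCDCCCCACBDCCDCCBDCCDCCBDCCDCCCBDCCDCCBDCCDCC ⇒ DCC·C·B·DCC·DCC·B·DCC·DCC·C·B·DCC·DCC·B·DCC·DCC·DCC·C·B·DCC·DCC·B·DCC·DCC·C·B·DCC·DCC·B·DCC·DCC·C·B·DCC·DCC·B·DCC·DCC·C·B·DCC·DCC·B·DCC·DCC·B·DCC·DCC·B·DCC·DCC·DCC·DCC·CCA·DCC·C·B·DCC·DCC·B·DCC·DCC·C·B·DCC·DCC·B·DCC·DCC·C·B·DCC·DCC·B·DCC·DCC·DCC·C·B·DCC·DCC·B·DCC·DCC·C·B·DCC·DCC·B·DCC·DCC
    A ↦ CCA
    B ↦ C
    C ↦ DCC
    D ↦ B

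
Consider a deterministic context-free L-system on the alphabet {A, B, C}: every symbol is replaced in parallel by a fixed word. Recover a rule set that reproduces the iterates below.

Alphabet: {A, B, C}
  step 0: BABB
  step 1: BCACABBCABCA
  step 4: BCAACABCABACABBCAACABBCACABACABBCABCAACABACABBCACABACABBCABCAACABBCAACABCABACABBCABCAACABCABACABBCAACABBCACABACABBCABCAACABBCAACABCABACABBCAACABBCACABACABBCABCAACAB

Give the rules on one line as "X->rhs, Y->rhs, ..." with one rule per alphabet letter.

  step 0 ⇒ step 1: BABB ⇒ BCA·CAB·BCA·BCA
    A ↦ CAB
    B ↦ BCA
    C ↦ A  (constrained at step 1)

A->CAB, B->BCA, C->A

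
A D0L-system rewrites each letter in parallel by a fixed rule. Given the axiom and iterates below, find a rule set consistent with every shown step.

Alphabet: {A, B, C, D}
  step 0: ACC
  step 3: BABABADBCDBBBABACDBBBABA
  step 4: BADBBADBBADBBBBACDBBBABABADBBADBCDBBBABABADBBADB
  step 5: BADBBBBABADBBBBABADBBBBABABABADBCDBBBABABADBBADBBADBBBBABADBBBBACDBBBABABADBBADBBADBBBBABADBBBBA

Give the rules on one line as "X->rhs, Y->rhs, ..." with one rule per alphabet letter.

  step 4 ⇒ step 5: BADBBADBBADBBBBACDBBBABABADBBADBCDBBBABABADBBADB ⇒ BA·DB·BB·BA·BA·DB·BB·BA·BA·DB·BB·BA·BA·BA·BA·DB·CD·BB·BA·BA·BA·DB·BA·DB·BA·DB·BB·BA·BA·DB·BB·BA·CD·BB·BA·BA·BA·DB·BA·DB·BA·DB·BB·BA·BA·DB·BB·BA
    A ↦ DB
    B ↦ BA
    C ↦ CD
    D ↦ BB

A->DB, B->BA, C->CD, D->BB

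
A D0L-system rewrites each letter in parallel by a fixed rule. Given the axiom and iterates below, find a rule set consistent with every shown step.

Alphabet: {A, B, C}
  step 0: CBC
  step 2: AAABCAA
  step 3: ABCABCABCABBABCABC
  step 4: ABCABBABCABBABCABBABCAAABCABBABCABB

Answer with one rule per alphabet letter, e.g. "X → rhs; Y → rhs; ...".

  step 3 ⇒ step 4: ABCABCABCABBABCABC ⇒ ABC·A·BB·ABC·A·BB·ABC·A·BB·ABC·A·A·ABC·A·BB·ABC·A·BB
    A ↦ ABC
    B ↦ A
    C ↦ BB

A->ABC, B->A, C->BB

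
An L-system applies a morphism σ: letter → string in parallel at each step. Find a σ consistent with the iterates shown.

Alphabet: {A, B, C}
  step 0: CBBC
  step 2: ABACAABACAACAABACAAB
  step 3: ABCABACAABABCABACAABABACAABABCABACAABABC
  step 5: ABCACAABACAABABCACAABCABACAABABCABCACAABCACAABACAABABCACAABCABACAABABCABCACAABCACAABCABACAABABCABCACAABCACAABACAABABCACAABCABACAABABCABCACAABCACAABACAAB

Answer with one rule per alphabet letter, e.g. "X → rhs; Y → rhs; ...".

  step 2 ⇒ step 3: ABACAABACAACAABACAAB ⇒ AB·C·AB·ACA·AB·AB·C·AB·ACA·AB·AB·ACA·AB·AB·C·AB·ACA·AB·AB·C
    A ↦ AB
    B ↦ C
    C ↦ ACA

A->AB, B->C, C->ACA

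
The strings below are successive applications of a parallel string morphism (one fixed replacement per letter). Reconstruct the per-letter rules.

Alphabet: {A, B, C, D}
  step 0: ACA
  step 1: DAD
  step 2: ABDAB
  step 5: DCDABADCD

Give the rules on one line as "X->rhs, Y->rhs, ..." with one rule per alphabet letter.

  step 1 ⇒ step 2: DAD ⇒ AB·D·AB
    A ↦ D
    D ↦ AB
    B ↦ C  (constrained at step 2)
  step 0 ⇒ step 1: ACA ⇒ D·A·D
    C ↦ A

A->D, B->C, C->A, D->AB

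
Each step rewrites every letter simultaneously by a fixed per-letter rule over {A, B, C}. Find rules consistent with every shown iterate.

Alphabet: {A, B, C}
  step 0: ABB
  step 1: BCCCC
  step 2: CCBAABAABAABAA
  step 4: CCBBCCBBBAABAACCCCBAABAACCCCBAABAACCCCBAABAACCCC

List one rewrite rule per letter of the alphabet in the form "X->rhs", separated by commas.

  step 1 ⇒ step 2: BCCCC ⇒ CC·BAA·BAA·BAA·BAA
    B ↦ CC
    C ↦ BAA
  step 0 ⇒ step 1: ABB ⇒ B·CC·CC
    A ↦ B

A->B, B->CC, C->BAA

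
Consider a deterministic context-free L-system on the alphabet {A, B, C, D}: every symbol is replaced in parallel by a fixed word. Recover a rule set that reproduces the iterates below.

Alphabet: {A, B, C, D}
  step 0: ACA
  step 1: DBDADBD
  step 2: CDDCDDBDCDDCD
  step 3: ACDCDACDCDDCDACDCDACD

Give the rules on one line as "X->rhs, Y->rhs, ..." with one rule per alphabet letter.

A->DBD, B->D, C->A, D->CD

  step 2 ⇒ step 3: CDDCDDBDCDDCD ⇒ A·CD·CD·A·CD·CD·D·CD·A·CD·CD·A·CD
    B ↦ D
    C ↦ A
    D ↦ CD
  step 0 ⇒ step 1: ACA ⇒ DBD·A·DBD
    A ↦ DBD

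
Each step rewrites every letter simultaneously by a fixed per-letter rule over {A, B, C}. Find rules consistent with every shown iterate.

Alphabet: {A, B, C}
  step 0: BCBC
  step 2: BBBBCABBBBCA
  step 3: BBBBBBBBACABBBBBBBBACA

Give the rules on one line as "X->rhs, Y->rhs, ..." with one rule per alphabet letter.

  step 2 ⇒ step 3: BBBBCABBBBCA ⇒ BB·BB·BB·BB·A·CA·BB·BB·BB·BB·A·CA
    A ↦ CA
    B ↦ BB
    C ↦ A

A->CA, B->BB, C->A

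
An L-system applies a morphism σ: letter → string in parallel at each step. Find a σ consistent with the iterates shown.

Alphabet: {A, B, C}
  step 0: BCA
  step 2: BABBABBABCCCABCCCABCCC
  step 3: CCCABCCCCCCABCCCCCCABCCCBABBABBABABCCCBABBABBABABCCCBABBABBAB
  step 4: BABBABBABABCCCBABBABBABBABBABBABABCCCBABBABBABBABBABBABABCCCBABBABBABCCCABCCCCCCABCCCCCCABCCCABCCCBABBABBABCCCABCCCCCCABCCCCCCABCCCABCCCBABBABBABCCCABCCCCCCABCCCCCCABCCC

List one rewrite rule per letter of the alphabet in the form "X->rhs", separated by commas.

  step 3 ⇒ step 4: CCCABCCCCCCABCCCCCCABCCCBABBABBABABCCCBABBABBABABCCCBABBABBAB ⇒ BAB·BAB·BAB·AB·CCC·BAB·BAB·BAB·BAB·BAB·BAB·AB·CCC·BAB·BAB·BAB·BAB·BAB·BAB·AB·CCC·BAB·BAB·BAB·CCC·AB·CCC·CCC·AB·CCC·CCC·AB·CCC·AB·CCC·BAB·BAB·BAB·CCC·AB·CCC·CCC·AB·CCC·CCC·AB·CCC·AB·CCC·BAB·BAB·BAB·CCC·AB·CCC·CCC·AB·CCC·CCC·AB·CCC
    A ↦ AB
    B ↦ CCC
    C ↦ BAB

A->AB, B->CCC, C->BAB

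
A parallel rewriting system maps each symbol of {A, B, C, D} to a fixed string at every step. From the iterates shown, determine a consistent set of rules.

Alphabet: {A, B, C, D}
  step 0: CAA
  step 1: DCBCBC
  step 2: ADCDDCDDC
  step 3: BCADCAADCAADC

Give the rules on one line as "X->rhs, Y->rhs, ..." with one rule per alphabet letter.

  step 2 ⇒ step 3: ADCDDCDDC ⇒ BC·A·DC·A·A·DC·A·A·DC
    A ↦ BC
    C ↦ DC
    D ↦ A
  step 1 ⇒ step 2: DCBCBC ⇒ A·DC·D·DC·D·DC
    B ↦ D

A->BC, B->D, C->DC, D->A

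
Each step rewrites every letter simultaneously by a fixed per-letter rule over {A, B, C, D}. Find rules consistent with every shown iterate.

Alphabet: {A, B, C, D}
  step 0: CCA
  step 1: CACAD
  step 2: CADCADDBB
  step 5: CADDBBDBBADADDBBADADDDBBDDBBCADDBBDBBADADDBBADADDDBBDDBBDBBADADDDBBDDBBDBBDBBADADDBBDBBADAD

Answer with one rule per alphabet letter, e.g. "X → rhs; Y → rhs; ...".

  step 1 ⇒ step 2: CACAD ⇒ CA·D·CA·D·DBB
    A ↦ D
    C ↦ CA
    D ↦ DBB
    B ↦ AD  (constrained at step 2)

A->D, B->AD, C->CA, D->DBB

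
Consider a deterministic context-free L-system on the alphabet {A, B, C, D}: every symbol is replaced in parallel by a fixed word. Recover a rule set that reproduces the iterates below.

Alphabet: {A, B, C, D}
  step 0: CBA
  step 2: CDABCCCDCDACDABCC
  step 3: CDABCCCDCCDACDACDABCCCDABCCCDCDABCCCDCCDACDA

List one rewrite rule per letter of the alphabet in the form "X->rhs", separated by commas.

  step 2 ⇒ step 3: CDABCCCDCDACDABCC ⇒ CDA·BCC·CD·C·CDA·CDA·CDA·BCC·CDA·BCC·CD·CDA·BCC·CD·C·CDA·CDA
    A ↦ CD
    B ↦ C
    C ↦ CDA
    D ↦ BCC

A->CD, B->C, C->CDA, D->BCC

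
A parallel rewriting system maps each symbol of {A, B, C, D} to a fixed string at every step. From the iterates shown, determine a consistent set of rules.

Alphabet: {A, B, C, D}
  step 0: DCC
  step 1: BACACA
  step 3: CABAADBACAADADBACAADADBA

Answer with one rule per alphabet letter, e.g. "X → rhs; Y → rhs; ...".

  step 0 ⇒ step 1: DCC ⇒ BA·CA·CA
    C ↦ CA
    D ↦ BA
    A ↦ AD  (constrained at step 1)
    B ↦ CD  (constrained at step 1)

A->AD, B->CD, C->CA, D->BA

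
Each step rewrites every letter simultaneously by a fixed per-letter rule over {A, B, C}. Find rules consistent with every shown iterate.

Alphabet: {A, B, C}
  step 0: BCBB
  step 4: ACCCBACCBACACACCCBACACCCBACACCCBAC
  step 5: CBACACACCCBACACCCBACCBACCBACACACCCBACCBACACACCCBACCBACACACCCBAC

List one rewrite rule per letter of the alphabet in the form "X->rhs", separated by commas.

A->CB, B->C, C->AC

  step 4 ⇒ step 5: ACCCBACCBACACACCCBACACCCBACACCCBAC ⇒ CB·AC·AC·AC·C·CB·AC·AC·C·CB·AC·CB·AC·CB·AC·AC·AC·C·CB·AC·CB·AC·AC·AC·C·CB·AC·CB·AC·AC·AC·C·CB·AC
    A ↦ CB
    B ↦ C
    C ↦ AC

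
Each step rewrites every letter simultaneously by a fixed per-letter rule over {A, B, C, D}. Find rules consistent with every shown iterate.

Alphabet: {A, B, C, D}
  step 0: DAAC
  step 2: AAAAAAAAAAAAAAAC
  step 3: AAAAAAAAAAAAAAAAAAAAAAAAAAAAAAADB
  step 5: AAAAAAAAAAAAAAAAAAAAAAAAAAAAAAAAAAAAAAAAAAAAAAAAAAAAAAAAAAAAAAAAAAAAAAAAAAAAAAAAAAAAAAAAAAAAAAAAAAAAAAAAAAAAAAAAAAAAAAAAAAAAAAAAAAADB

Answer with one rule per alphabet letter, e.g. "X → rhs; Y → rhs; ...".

  step 2 ⇒ step 3: AAAAAAAAAAAAAAAC ⇒ AA·AA·AA·AA·AA·AA·AA·AA·AA·AA·AA·AA·AA·AA·AA·ADB
    A ↦ AA
    C ↦ ADB
    B ↦ AAC  (constrained at step 3)
    D ↦ A  (constrained at step 0)

A->AA, B->AAC, C->ADB, D->A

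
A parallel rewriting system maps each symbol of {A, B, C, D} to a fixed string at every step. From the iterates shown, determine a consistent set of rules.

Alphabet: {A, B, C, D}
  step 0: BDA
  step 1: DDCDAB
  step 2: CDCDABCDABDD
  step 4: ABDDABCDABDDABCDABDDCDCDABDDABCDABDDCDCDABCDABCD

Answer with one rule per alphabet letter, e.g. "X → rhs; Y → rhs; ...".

A->AB, B->DD, C->AB, D->CD

  step 1 ⇒ step 2: DDCDAB ⇒ CD·CD·AB·CD·AB·DD
    A ↦ AB
    B ↦ DD
    C ↦ AB
    D ↦ CD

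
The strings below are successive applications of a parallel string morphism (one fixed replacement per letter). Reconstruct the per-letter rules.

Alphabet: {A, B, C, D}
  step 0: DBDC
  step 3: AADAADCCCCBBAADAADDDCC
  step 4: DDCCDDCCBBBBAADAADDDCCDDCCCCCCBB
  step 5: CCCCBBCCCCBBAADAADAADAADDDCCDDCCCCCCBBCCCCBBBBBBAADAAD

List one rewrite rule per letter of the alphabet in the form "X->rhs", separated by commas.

  step 4 ⇒ step 5: DDCCDDCCBBBBAADAADDDCCDDCCCCCCBB ⇒ CC·CC·B·B·CC·CC·B·B·AAD·AAD·AAD·AAD·D·D·CC·D·D·CC·CC·CC·B·B·CC·CC·B·B·B·B·B·B·AAD·AAD
    A ↦ D
    B ↦ AAD
    C ↦ B
    D ↦ CC

A->D, B->AAD, C->B, D->CC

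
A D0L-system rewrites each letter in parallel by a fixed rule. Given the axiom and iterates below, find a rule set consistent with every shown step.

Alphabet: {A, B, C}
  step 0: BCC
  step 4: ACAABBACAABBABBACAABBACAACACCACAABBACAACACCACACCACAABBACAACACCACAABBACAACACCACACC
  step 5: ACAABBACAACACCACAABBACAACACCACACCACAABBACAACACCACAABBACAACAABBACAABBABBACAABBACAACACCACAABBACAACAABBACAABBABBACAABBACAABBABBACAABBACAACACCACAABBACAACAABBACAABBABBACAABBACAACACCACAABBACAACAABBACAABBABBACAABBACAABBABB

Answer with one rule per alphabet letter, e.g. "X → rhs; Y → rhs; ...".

A->ACA, B->C, C->ABB

  step 4 ⇒ step 5: ACAABBACAABBABBACAABBACAACACCACAABBACAACACCACACCACAABBACAACACCACAABBACAACACCACACC ⇒ ACA·ABB·ACA·ACA·C·C·ACA·ABB·ACA·ACA·C·C·ACA·C·C·ACA·ABB·ACA·ACA·C·C·ACA·ABB·ACA·ACA·ABB·ACA·ABB·ABB·ACA·ABB·ACA·ACA·C·C·ACA·ABB·ACA·ACA·ABB·ACA·ABB·ABB·ACA·ABB·ACA·ABB·ABB·ACA·ABB·ACA·ACA·C·C·ACA·ABB·ACA·ACA·ABB·ACA·ABB·ABB·ACA·ABB·ACA·ACA·C·C·ACA·ABB·ACA·ACA·ABB·ACA·ABB·ABB·ACA·ABB·ACA·ABB·ABB
    A ↦ ACA
    B ↦ C
    C ↦ ABB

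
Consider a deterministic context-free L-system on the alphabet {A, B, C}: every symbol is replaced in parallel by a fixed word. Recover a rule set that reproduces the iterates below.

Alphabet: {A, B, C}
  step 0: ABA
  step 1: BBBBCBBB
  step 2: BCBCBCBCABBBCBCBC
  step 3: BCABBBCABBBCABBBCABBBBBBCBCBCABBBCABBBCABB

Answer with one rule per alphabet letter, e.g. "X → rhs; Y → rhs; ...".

  step 2 ⇒ step 3: BCBCBCBCABBBCBCBC ⇒ BC·ABB·BC·ABB·BC·ABB·BC·ABB·BBB·BC·BC·BC·ABB·BC·ABB·BC·ABB
    A ↦ BBB
    B ↦ BC
    C ↦ ABB

A->BBB, B->BC, C->ABB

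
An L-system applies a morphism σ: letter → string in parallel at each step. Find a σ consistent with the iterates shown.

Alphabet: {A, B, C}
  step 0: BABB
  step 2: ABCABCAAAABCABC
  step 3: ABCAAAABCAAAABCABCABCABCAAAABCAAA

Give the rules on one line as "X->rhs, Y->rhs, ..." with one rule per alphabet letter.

A->ABC, B->A, C->AA

  step 2 ⇒ step 3: ABCABCAAAABCABC ⇒ ABC·A·AA·ABC·A·AA·ABC·ABC·ABC·ABC·A·AA·ABC·A·AA
    A ↦ ABC
    B ↦ A
    C ↦ AA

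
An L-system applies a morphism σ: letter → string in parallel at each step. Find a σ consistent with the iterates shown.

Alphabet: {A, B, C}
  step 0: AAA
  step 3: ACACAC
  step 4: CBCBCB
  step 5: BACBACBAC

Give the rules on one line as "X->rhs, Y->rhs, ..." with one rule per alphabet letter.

A->C, B->AC, C->B

  step 4 ⇒ step 5: CBCBCB ⇒ B·AC·B·AC·B·AC
    B ↦ AC
    C ↦ B
  step 3 ⇒ step 4: ACACAC ⇒ C·B·C·B·C·B
    A ↦ C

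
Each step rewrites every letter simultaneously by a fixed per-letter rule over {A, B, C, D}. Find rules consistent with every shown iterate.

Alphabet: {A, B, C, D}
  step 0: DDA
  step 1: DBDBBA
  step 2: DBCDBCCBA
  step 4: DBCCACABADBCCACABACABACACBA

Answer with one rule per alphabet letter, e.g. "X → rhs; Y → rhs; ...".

A->BA, B->C, C->CA, D->DB

  step 1 ⇒ step 2: DBDBBA ⇒ DB·C·DB·C·C·BA
    A ↦ BA
    B ↦ C
    D ↦ DB
    C ↦ CA  (constrained at step 2)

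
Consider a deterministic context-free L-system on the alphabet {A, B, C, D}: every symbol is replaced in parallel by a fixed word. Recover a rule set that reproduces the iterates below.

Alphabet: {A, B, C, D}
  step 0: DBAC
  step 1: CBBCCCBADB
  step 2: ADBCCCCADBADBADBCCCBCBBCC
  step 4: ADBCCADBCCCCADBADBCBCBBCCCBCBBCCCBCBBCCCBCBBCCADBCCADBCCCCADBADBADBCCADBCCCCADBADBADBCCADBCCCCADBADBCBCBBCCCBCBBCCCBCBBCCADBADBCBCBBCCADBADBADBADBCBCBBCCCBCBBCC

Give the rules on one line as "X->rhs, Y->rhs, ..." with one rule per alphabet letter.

  step 1 ⇒ step 2: CBBCCCBADB ⇒ ADB·CC·CC·ADB·ADB·ADB·CC·CB·CBB·CC
    A ↦ CB
    B ↦ CC
    C ↦ ADB
    D ↦ CBB

A->CB, B->CC, C->ADB, D->CBB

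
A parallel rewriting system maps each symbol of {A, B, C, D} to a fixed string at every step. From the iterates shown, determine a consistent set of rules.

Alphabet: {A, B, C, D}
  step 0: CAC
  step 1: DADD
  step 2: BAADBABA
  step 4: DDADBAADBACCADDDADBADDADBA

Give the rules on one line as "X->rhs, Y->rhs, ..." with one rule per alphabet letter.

A->AD, B->CC, C->D, D->BA

  step 1 ⇒ step 2: DADD ⇒ BA·AD·BA·BA
    A ↦ AD
    D ↦ BA
    B ↦ CC  (constrained at step 2)
  step 0 ⇒ step 1: CAC ⇒ D·AD·D
    C ↦ D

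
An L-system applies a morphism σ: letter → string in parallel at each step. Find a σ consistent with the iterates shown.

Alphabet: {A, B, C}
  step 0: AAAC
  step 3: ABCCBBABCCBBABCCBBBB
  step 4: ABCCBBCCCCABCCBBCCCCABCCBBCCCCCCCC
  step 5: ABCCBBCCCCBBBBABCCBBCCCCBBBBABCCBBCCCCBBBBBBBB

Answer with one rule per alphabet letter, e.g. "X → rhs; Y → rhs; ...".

  step 4 ⇒ step 5: ABCCBBCCCCABCCBBCCCCABCCBBCCCCCCCC ⇒ AB·CC·B·B·CC·CC·B·B·B·B·AB·CC·B·B·CC·CC·B·B·B·B·AB·CC·B·B·CC·CC·B·B·B·B·B·B·B·B
    A ↦ AB
    B ↦ CC
    C ↦ B

A->AB, B->CC, C->B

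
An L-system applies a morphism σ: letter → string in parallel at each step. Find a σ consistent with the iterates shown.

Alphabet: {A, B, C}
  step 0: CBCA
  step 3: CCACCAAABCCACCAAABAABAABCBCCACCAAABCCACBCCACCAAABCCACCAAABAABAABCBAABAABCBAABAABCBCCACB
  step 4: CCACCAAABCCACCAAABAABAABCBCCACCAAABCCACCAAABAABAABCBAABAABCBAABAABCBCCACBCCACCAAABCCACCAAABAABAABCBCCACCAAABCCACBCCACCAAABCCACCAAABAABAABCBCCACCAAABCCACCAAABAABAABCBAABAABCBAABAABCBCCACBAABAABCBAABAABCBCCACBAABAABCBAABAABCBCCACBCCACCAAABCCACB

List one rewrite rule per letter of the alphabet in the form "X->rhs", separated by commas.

  step 3 ⇒ step 4: CCACCAAABCCACCAAABAABAABCBCCACCAAABCCACBCCACCAAABCCACCAAABAABAABCBAABAABCBAABAABCBCCACB ⇒ CCA·CCA·AAB·CCA·CCA·AAB·AAB·AAB·CB·CCA·CCA·AAB·CCA·CCA·AAB·AAB·AAB·CB·AAB·AAB·CB·AAB·AAB·CB·CCA·CB·CCA·CCA·AAB·CCA·CCA·AAB·AAB·AAB·CB·CCA·CCA·AAB·CCA·CB·CCA·CCA·AAB·CCA·CCA·AAB·AAB·AAB·CB·CCA·CCA·AAB·CCA·CCA·AAB·AAB·AAB·CB·AAB·AAB·CB·AAB·AAB·CB·CCA·CB·AAB·AAB·CB·AAB·AAB·CB·CCA·CB·AAB·AAB·CB·AAB·AAB·CB·CCA·CB·CCA·CCA·AAB·CCA·CB
    A ↦ AAB
    B ↦ CB
    C ↦ CCA

A->AAB, B->CB, C->CCA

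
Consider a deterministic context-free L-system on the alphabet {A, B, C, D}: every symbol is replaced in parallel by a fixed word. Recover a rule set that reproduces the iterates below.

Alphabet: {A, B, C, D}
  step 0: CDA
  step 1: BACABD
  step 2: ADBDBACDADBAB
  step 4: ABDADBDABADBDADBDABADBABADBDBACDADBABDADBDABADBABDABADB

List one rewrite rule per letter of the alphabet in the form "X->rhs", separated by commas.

  step 1 ⇒ step 2: BACABD ⇒ ADB·D·BAC·D·ADB·AB
    A ↦ D
    B ↦ ADB
    C ↦ BAC
    D ↦ AB

A->D, B->ADB, C->BAC, D->AB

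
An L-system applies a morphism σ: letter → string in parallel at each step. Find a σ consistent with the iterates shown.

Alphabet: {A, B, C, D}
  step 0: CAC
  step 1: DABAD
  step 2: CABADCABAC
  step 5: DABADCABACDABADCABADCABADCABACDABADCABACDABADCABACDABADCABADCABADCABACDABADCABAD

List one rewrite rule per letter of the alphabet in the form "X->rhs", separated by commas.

  step 1 ⇒ step 2: DABAD ⇒ C·ABA·DC·ABA·C
    A ↦ ABA
    B ↦ DC
    D ↦ C
  step 0 ⇒ step 1: CAC ⇒ D·ABA·D
    C ↦ D

A->ABA, B->DC, C->D, D->C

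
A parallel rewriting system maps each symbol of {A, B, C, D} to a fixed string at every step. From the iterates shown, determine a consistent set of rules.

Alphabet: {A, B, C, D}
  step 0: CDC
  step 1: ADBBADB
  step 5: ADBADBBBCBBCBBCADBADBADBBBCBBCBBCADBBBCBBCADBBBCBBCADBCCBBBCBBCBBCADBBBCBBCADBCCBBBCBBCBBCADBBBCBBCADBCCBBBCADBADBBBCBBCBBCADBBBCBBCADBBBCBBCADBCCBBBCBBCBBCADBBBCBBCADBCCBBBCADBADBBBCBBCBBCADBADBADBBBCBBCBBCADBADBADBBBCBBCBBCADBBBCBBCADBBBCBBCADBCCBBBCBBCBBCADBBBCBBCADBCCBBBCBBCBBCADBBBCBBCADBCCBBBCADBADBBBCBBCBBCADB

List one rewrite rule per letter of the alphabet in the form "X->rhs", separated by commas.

A->CC, B->BBC, C->ADB, D->B

  step 0 ⇒ step 1: CDC ⇒ ADB·B·ADB
    C ↦ ADB
    D ↦ B
    A ↦ CC  (constrained at step 1)
    B ↦ BBC  (constrained at step 1)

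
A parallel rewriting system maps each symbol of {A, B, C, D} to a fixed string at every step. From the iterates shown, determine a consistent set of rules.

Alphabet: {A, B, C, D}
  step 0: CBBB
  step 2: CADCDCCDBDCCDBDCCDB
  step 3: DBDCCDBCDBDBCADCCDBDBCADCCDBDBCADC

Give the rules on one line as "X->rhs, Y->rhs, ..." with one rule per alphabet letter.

  step 2 ⇒ step 3: CADCDCCDBDCCDBDCCDB ⇒ DB·DC·C·DB·C·DB·DB·C·ADC·C·DB·DB·C·ADC·C·DB·DB·C·ADC
    A ↦ DC
    B ↦ ADC
    C ↦ DB
    D ↦ C

A->DC, B->ADC, C->DB, D->C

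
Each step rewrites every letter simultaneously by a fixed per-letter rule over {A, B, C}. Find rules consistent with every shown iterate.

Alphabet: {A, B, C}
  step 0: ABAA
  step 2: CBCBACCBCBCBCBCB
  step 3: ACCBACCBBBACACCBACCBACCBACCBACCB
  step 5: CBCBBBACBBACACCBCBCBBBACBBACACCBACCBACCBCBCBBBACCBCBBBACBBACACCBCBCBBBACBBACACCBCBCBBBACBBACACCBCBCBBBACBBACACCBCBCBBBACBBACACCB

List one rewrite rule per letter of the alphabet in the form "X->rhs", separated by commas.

  step 2 ⇒ step 3: CBCBACCBCBCBCBCB ⇒ AC·CB·AC·CB·BB·AC·AC·CB·AC·CB·AC·CB·AC·CB·AC·CB
    A ↦ BB
    B ↦ CB
    C ↦ AC

A->BB, B->CB, C->AC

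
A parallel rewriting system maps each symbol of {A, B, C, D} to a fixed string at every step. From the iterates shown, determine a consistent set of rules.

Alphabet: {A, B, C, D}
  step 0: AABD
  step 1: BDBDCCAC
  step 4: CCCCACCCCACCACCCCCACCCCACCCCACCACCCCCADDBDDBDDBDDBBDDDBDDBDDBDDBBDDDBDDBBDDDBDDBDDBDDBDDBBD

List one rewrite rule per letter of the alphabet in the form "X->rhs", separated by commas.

  step 0 ⇒ step 1: AABD ⇒ BD·BD·CCA·C
    A ↦ BD
    B ↦ CCA
    D ↦ C
    C ↦ DDB  (constrained at step 1)

A->BD, B->CCA, C->DDB, D->C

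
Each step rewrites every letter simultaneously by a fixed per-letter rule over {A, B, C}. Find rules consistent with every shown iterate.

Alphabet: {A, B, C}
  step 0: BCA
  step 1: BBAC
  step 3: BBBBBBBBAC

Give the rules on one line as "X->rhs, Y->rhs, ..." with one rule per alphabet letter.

  step 0 ⇒ step 1: BCA ⇒ BB·A·C
    A ↦ C
    B ↦ BB
    C ↦ A

A->C, B->BB, C->A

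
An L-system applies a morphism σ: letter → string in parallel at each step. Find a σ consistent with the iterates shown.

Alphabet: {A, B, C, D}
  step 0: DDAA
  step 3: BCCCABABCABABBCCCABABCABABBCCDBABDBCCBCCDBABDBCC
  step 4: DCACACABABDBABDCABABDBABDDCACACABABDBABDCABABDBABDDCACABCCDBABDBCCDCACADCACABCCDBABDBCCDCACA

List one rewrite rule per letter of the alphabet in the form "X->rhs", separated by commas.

A->BAB, B->D, C->CA, D->BCC

  step 3 ⇒ step 4: BCCCABABCABABBCCCABABCABABBCCDBABDBCCBCCDBABDBCC ⇒ D·CA·CA·CA·BAB·D·BAB·D·CA·BAB·D·BAB·D·D·CA·CA·CA·BAB·D·BAB·D·CA·BAB·D·BAB·D·D·CA·CA·BCC·D·BAB·D·BCC·D·CA·CA·D·CA·CA·BCC·D·BAB·D·BCC·D·CA·CA
    A ↦ BAB
    B ↦ D
    C ↦ CA
    D ↦ BCC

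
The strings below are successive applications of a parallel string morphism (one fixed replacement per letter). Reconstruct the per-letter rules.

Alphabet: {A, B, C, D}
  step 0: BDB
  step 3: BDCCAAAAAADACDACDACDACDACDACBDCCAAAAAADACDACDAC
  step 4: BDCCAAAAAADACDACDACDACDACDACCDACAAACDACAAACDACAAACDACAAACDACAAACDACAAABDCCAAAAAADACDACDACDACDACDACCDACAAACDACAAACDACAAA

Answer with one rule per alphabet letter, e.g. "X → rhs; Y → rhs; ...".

A->DAC, B->BDC, C->AAA, D->C

  step 3 ⇒ step 4: BDCCAAAAAADACDACDACDACDACDACBDCCAAAAAADACDACDAC ⇒ BDC·C·AAA·AAA·DAC·DAC·DAC·DAC·DAC·DAC·C·DAC·AAA·C·DAC·AAA·C·DAC·AAA·C·DAC·AAA·C·DAC·AAA·C·DAC·AAA·BDC·C·AAA·AAA·DAC·DAC·DAC·DAC·DAC·DAC·C·DAC·AAA·C·DAC·AAA·C·DAC·AAA
    A ↦ DAC
    B ↦ BDC
    C ↦ AAA
    D ↦ C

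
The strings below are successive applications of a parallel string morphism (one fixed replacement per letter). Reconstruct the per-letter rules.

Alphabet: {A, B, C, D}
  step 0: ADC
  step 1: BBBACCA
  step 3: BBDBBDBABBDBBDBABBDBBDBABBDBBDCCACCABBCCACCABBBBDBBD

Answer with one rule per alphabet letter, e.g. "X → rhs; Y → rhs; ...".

  step 0 ⇒ step 1: ADC ⇒ BB·BA·CCA
    A ↦ BB
    C ↦ CCA
    D ↦ BA
    B ↦ BBD  (constrained at step 1)

A->BB, B->BBD, C->CCA, D->BA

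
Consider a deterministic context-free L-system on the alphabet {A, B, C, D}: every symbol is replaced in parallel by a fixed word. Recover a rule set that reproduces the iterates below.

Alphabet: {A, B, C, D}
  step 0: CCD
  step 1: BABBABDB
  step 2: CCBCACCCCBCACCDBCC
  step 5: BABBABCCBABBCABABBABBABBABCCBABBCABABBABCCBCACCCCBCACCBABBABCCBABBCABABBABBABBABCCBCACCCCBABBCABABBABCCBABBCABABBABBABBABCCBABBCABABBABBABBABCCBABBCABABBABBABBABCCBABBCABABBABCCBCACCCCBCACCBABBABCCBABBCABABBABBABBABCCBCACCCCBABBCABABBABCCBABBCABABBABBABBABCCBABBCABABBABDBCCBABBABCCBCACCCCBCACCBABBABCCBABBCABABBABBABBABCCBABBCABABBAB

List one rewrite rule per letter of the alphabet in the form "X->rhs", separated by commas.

  step 1 ⇒ step 2: BABBABDB ⇒ CC·BCA·CC·CC·BCA·CC·DB·CC
    A ↦ BCA
    B ↦ CC
    D ↦ DB
  step 0 ⇒ step 1: CCD ⇒ BAB·BAB·DB
    C ↦ BAB

A->BCA, B->CC, C->BAB, D->DB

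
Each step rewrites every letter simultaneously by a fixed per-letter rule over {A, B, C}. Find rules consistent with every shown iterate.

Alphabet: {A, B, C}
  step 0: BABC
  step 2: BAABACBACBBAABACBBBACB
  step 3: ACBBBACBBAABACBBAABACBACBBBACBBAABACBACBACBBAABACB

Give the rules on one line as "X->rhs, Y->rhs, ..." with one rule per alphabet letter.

  step 2 ⇒ step 3: BAABACBACBBAABACBBBACB ⇒ ACB·B·B·ACB·B·AAB·ACB·B·AAB·ACB·ACB·B·B·ACB·B·AAB·ACB·ACB·ACB·B·AAB·ACB
    A ↦ B
    B ↦ ACB
    C ↦ AAB

A->B, B->ACB, C->AAB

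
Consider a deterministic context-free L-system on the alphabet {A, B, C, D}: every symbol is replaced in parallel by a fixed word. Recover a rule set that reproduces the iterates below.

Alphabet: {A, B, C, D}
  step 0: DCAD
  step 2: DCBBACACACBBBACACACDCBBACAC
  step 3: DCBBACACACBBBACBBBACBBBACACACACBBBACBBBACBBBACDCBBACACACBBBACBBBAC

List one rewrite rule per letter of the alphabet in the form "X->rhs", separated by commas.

A->BB, B->AC, C->BAC, D->DCB

  step 2 ⇒ step 3: DCBBACACACBBBACACACDCBBACAC ⇒ DCB·BAC·AC·AC·BB·BAC·BB·BAC·BB·BAC·AC·AC·AC·BB·BAC·BB·BAC·BB·BAC·DCB·BAC·AC·AC·BB·BAC·BB·BAC
    A ↦ BB
    B ↦ AC
    C ↦ BAC
    D ↦ DCB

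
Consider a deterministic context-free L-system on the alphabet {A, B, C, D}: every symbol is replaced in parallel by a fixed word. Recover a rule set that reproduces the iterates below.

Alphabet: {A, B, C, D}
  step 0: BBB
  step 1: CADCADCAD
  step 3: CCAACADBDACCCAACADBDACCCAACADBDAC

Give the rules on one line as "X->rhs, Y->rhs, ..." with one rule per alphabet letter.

  step 0 ⇒ step 1: BBB ⇒ CAD·CAD·CAD
    B ↦ CAD
    A ↦ C  (constrained at step 1)
    C ↦ AA  (constrained at step 1)
    D ↦ BDA  (constrained at step 1)

A->C, B->CAD, C->AA, D->BDA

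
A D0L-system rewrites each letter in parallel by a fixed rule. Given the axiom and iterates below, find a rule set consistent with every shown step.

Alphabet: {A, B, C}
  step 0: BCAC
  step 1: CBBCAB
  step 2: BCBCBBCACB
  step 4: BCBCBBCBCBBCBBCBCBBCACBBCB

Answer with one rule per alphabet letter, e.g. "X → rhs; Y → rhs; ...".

  step 1 ⇒ step 2: CBBCAB ⇒ B·CB·CB·B·CA·CB
    A ↦ CA
    B ↦ CB
    C ↦ B

A->CA, B->CB, C->B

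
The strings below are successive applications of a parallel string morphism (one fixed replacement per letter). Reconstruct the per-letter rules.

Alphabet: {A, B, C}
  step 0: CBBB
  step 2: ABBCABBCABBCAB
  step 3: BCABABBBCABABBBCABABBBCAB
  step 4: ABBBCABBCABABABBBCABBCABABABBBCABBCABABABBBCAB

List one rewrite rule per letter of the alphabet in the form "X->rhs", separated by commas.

A->BC, B->AB, C->B

  step 3 ⇒ step 4: BCABABBBCABABBBCABABBBCAB ⇒ AB·B·BC·AB·BC·AB·AB·AB·B·BC·AB·BC·AB·AB·AB·B·BC·AB·BC·AB·AB·AB·B·BC·AB
    A ↦ BC
    B ↦ AB
    C ↦ B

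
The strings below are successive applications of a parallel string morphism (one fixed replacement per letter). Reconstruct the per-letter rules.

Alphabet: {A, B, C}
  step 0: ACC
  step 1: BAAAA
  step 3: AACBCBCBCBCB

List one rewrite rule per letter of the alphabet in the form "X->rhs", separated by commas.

  step 0 ⇒ step 1: ACC ⇒ B·AA·AA
    A ↦ B
    C ↦ AA
    B ↦ CB  (constrained at step 1)

A->B, B->CB, C->AA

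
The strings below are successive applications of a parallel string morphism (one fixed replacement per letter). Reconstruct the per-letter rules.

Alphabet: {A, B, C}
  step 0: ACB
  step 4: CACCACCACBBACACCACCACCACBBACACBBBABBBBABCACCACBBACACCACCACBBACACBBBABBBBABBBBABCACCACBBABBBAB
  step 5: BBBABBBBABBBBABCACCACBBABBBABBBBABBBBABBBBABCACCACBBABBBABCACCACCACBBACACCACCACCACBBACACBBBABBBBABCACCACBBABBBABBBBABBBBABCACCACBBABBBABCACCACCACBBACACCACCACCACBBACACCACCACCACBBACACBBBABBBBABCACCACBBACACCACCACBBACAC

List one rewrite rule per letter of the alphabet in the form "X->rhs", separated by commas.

  step 4 ⇒ step 5: CACCACCACBBACACCACCACCACBBACACBBBABBBBABCACCACBBACACCACCACBBACACBBBABBBBABBBBABCACCACBBABBBAB ⇒ B·BBA·B·B·BBA·B·B·BBA·B·CAC·CAC·BBA·B·BBA·B·B·BBA·B·B·BBA·B·B·BBA·B·CAC·CAC·BBA·B·BBA·B·CAC·CAC·CAC·BBA·CAC·CAC·CAC·CAC·BBA·CAC·B·BBA·B·B·BBA·B·CAC·CAC·BBA·B·BBA·B·B·BBA·B·B·BBA·B·CAC·CAC·BBA·B·BBA·B·CAC·CAC·CAC·BBA·CAC·CAC·CAC·CAC·BBA·CAC·CAC·CAC·CAC·BBA·CAC·B·BBA·B·B·BBA·B·CAC·CAC·BBA·CAC·CAC·CAC·BBA·CAC
    A ↦ BBA
    B ↦ CAC
    C ↦ B

A->BBA, B->CAC, C->B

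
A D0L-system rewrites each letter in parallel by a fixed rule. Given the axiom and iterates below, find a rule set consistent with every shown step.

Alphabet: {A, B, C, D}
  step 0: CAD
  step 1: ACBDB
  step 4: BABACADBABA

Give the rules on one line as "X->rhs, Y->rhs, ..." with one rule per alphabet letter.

A->B, B->A, C->AC, D->DB

  step 0 ⇒ step 1: CAD ⇒ AC·B·DB
    A ↦ B
    C ↦ AC
    D ↦ DB
    B ↦ A  (constrained at step 1)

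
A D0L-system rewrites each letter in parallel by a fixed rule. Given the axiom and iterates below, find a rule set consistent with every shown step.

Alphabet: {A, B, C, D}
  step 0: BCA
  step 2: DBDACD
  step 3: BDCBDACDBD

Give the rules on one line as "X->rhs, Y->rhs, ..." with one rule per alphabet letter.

A->AC, B->C, C->D, D->BD

  step 2 ⇒ step 3: DBDACD ⇒ BD·C·BD·AC·D·BD
    A ↦ AC
    B ↦ C
    C ↦ D
    D ↦ BD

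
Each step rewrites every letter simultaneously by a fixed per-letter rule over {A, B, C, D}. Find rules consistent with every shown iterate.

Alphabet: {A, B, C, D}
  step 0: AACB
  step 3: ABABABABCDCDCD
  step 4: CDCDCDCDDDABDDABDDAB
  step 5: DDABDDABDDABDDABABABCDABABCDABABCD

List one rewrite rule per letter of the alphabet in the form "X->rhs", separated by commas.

A->C, B->D, C->DD, D->AB

  step 4 ⇒ step 5: CDCDCDCDDDABDDABDDAB ⇒ DD·AB·DD·AB·DD·AB·DD·AB·AB·AB·C·D·AB·AB·C·D·AB·AB·C·D
    A ↦ C
    B ↦ D
    C ↦ DD
    D ↦ AB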